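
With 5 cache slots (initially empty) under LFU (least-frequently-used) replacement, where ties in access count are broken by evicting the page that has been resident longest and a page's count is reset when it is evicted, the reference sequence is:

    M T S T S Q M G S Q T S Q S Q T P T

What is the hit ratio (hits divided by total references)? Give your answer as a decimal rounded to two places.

M -> fault, frames (M)
T -> fault, frames (M T)
S -> fault, frames (M T S)
T -> hit
S -> hit
Q -> fault, frames (M T S Q)
M -> hit
G -> fault, frames (M T S Q G)
S -> hit
Q -> hit
T -> hit
S -> hit
Q -> hit
S -> hit
Q -> hit
T -> hit
P -> fault, evict G, frames (M T S Q P)
T -> hit
Hits: 12 of 18 references → 12/18 = 0.6667.

0.67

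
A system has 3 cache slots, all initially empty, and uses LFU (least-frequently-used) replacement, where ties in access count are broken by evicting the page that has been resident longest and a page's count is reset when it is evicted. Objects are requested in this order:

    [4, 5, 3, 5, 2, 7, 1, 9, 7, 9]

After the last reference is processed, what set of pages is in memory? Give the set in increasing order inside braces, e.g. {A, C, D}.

{5, 7, 9}

4 → fault, frames (4)
5 → fault, frames (4 5)
3 → fault, frames (4 5 3)
5 → hit
2 → fault, evict 4, frames (5 3 2)
7 → fault, evict 3, frames (5 2 7)
1 → fault, evict 2, frames (5 7 1)
9 → fault, evict 7, frames (5 1 9)
7 → fault, evict 1, frames (5 9 7)
9 → hit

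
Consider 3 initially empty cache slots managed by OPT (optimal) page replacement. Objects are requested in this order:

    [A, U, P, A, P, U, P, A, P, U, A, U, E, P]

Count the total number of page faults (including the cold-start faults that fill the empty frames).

A -> miss, frames {A}
U -> miss, frames {A,U}
P -> miss, frames {A,U,P}
A -> hit
P -> hit
U -> hit
P -> hit
A -> hit
P -> hit
U -> hit
A -> hit
U -> hit
E -> miss, evict U, frames {A,P,E}
P -> hit
Page faults: 4.

4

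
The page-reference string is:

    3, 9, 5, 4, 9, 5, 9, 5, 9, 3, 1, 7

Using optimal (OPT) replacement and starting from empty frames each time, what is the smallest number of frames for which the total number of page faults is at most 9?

f=1: 12 faults
f=2: 8 faults
f=3: 7 faults
f=4: 6 faults
f=5: 6 faults
f=6: 6 faults
Smallest f with faults ≤ 9 is 2.

2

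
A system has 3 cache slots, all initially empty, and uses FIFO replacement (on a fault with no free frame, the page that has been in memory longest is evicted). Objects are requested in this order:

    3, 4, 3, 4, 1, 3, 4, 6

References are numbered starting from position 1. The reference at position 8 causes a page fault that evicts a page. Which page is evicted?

3

pos 1: 3: miss, frames {3}
pos 2: 4: miss, frames {3,4}
pos 3: 3: hit
pos 4: 4: hit
pos 5: 1: miss, frames {3,4,1}
pos 6: 3: hit
pos 7: 4: hit
pos 8: 6: miss, evict 3, frames {4,1,6}
At position 8, page 3 is evicted.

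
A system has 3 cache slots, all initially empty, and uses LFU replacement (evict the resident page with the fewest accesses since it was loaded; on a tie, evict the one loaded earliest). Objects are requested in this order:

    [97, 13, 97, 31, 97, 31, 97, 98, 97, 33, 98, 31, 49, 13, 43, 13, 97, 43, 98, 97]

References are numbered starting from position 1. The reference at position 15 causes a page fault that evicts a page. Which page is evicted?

pos 1: 97: fault, frames (97)
pos 2: 13: fault, frames (97 13)
pos 3: 97: hit
pos 4: 31: fault, frames (97 13 31)
pos 5: 97: hit
pos 6: 31: hit
pos 7: 97: hit
pos 8: 98: fault, evict 13, frames (97 31 98)
pos 9: 97: hit
pos 10: 33: fault, evict 98, frames (97 31 33)
pos 11: 98: fault, evict 33, frames (97 31 98)
pos 12: 31: hit
pos 13: 49: fault, evict 98, frames (97 31 49)
pos 14: 13: fault, evict 49, frames (97 31 13)
pos 15: 43: fault, evict 13, frames (97 31 43)
At position 15, page 13 is evicted.

13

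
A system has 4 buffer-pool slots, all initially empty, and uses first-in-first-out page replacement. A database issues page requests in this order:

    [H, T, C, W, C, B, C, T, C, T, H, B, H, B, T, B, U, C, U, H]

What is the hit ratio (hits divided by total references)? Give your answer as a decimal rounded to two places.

0.55

H -> miss, frames [H]
T -> miss, frames [H, T]
C -> miss, frames [H, T, C]
W -> miss, frames [H, T, C, W]
C -> hit
B -> miss, evict H, frames [T, C, W, B]
C -> hit
T -> hit
C -> hit
T -> hit
H -> miss, evict T, frames [C, W, B, H]
B -> hit
H -> hit
B -> hit
T -> miss, evict C, frames [W, B, H, T]
B -> hit
U -> miss, evict W, frames [B, H, T, U]
C -> miss, evict B, frames [H, T, U, C]
U -> hit
H -> hit
Hits: 11 of 20 references → 11/20 = 0.5500.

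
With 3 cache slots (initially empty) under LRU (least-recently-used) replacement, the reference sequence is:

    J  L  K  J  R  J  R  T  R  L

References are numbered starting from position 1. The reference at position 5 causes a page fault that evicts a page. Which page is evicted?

pos 1: J -> miss, frames (J)
pos 2: L -> miss, frames (J L)
pos 3: K -> miss, frames (J L K)
pos 4: J -> hit
pos 5: R -> miss, evict L, frames (K J R)
At position 5, page L is evicted.

L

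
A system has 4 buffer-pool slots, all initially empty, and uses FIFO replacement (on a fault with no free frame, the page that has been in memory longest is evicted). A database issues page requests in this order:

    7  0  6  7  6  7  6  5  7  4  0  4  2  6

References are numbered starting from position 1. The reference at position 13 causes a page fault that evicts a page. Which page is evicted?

pos 1: 7 -> miss, frames {7}
pos 2: 0 -> miss, frames {7,0}
pos 3: 6 -> miss, frames {7,0,6}
pos 4: 7 -> hit
pos 5: 6 -> hit
pos 6: 7 -> hit
pos 7: 6 -> hit
pos 8: 5 -> miss, frames {7,0,6,5}
pos 9: 7 -> hit
pos 10: 4 -> miss, evict 7, frames {0,6,5,4}
pos 11: 0 -> hit
pos 12: 4 -> hit
pos 13: 2 -> miss, evict 0, frames {6,5,4,2}
At position 13, page 0 is evicted.

0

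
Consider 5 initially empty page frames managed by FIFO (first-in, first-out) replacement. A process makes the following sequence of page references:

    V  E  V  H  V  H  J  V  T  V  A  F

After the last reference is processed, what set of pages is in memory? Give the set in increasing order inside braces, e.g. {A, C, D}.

V: fault, frames {V}
E: fault, frames {V,E}
V: hit
H: fault, frames {V,E,H}
V: hit
H: hit
J: fault, frames {V,E,H,J}
V: hit
T: fault, frames {V,E,H,J,T}
V: hit
A: fault, evict V, frames {E,H,J,T,A}
F: fault, evict E, frames {H,J,T,A,F}

{A, F, H, J, T}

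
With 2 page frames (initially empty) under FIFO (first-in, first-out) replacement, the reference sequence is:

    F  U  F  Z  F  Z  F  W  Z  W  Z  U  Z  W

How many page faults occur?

F: fault, frames [F]
U: fault, frames [F, U]
F: hit
Z: fault, evict F, frames [U, Z]
F: fault, evict U, frames [Z, F]
Z: hit
F: hit
W: fault, evict Z, frames [F, W]
Z: fault, evict F, frames [W, Z]
W: hit
Z: hit
U: fault, evict W, frames [Z, U]
Z: hit
W: fault, evict Z, frames [U, W]
Page faults: 8.

8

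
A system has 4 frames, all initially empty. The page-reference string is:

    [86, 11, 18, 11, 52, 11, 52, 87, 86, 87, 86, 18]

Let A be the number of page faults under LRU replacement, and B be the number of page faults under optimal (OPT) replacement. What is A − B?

2

Under LRU: F F F . F . . F F . . F → 7 faults.
Under OPT: F F F . F . . F . . . . → 5 faults.
A − B = 7 − 5 = 2.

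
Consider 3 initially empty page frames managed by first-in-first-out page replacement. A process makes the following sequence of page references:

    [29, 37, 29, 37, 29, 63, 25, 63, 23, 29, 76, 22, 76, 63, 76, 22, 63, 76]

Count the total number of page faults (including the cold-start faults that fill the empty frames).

9

29: fault, frames (29)
37: fault, frames (29 37)
29: hit
37: hit
29: hit
63: fault, frames (29 37 63)
25: fault, evict 29, frames (37 63 25)
63: hit
23: fault, evict 37, frames (63 25 23)
29: fault, evict 63, frames (25 23 29)
76: fault, evict 25, frames (23 29 76)
22: fault, evict 23, frames (29 76 22)
76: hit
63: fault, evict 29, frames (76 22 63)
76: hit
22: hit
63: hit
76: hit
Page faults: 9.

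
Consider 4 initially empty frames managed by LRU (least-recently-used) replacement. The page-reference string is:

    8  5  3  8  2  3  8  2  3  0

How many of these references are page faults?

5

8: fault, frames {8}
5: fault, frames {8,5}
3: fault, frames {8,5,3}
8: hit
2: fault, frames {5,3,8,2}
3: hit
8: hit
2: hit
3: hit
0: fault, evict 5, frames {8,2,3,0}
Page faults: 5.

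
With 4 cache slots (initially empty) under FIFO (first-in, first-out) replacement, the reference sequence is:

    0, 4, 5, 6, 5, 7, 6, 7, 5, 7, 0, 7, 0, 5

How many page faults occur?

0 → miss, frames (0)
4 → miss, frames (0 4)
5 → miss, frames (0 4 5)
6 → miss, frames (0 4 5 6)
5 → hit
7 → miss, evict 0, frames (4 5 6 7)
6 → hit
7 → hit
5 → hit
7 → hit
0 → miss, evict 4, frames (5 6 7 0)
7 → hit
0 → hit
5 → hit
Page faults: 6.

6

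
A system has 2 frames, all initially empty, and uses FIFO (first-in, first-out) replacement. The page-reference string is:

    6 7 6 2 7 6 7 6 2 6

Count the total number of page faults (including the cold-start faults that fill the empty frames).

6 → miss, frames (6)
7 → miss, frames (6 7)
6 → hit
2 → miss, evict 6, frames (7 2)
7 → hit
6 → miss, evict 7, frames (2 6)
7 → miss, evict 2, frames (6 7)
6 → hit
2 → miss, evict 6, frames (7 2)
6 → miss, evict 7, frames (2 6)
Page faults: 7.

7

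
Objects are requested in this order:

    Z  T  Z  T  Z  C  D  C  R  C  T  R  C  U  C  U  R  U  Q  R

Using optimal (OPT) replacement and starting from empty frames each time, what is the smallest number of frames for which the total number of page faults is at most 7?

f=1: 20 faults
f=2: 10 faults
f=3: 7 faults
f=4: 7 faults
f=5: 7 faults
f=6: 7 faults
f=7: 7 faults
Smallest f with faults ≤ 7 is 3.

3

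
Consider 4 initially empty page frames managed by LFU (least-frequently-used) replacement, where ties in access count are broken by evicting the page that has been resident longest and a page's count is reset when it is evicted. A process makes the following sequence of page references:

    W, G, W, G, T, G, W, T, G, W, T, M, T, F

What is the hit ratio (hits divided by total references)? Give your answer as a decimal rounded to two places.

0.64

W → miss, frames {W}
G → miss, frames {W,G}
W → hit
G → hit
T → miss, frames {W,G,T}
G → hit
W → hit
T → hit
G → hit
W → hit
T → hit
M → miss, frames {W,G,T,M}
T → hit
F → miss, evict M, frames {W,G,T,F}
Hits: 9 of 14 references → 9/14 = 0.6429.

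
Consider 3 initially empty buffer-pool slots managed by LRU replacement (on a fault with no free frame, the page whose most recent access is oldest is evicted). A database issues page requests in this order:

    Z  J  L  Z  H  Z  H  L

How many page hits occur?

Z -> miss, frames {Z}
J -> miss, frames {Z,J}
L -> miss, frames {Z,J,L}
Z -> hit
H -> miss, evict J, frames {L,Z,H}
Z -> hit
H -> hit
L -> hit
Hits: 4.

4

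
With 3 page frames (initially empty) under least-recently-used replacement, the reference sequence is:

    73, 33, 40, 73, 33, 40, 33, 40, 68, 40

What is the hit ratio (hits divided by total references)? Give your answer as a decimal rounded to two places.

73 -> fault, frames (73)
33 -> fault, frames (73 33)
40 -> fault, frames (73 33 40)
73 -> hit
33 -> hit
40 -> hit
33 -> hit
40 -> hit
68 -> fault, evict 73, frames (33 40 68)
40 -> hit
Hits: 6 of 10 references → 6/10 = 0.6000.

0.60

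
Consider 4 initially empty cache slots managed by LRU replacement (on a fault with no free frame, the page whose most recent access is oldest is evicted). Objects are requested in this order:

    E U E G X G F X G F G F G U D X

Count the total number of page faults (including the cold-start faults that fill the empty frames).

8

E: miss, frames {E}
U: miss, frames {E,U}
E: hit
G: miss, frames {U,E,G}
X: miss, frames {U,E,G,X}
G: hit
F: miss, evict U, frames {E,X,G,F}
X: hit
G: hit
F: hit
G: hit
F: hit
G: hit
U: miss, evict E, frames {X,F,G,U}
D: miss, evict X, frames {F,G,U,D}
X: miss, evict F, frames {G,U,D,X}
Page faults: 8.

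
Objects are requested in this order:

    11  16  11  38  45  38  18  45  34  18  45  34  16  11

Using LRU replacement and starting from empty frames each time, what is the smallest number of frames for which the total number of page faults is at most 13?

2

f=1: 14 faults
f=2: 12 faults
f=3: 8 faults
f=4: 8 faults
f=5: 8 faults
f=6: 6 faults
Smallest f with faults ≤ 13 is 2.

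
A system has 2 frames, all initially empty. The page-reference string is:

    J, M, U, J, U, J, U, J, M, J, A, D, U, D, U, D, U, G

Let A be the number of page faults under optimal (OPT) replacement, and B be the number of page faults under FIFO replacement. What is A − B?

-1

Under OPT: F F F . . . . . F . F F F . . . . F → 8 faults.
Under FIFO: F F F F . . . . F . F F F . . . . F → 9 faults.
A − B = 8 − 9 = -1.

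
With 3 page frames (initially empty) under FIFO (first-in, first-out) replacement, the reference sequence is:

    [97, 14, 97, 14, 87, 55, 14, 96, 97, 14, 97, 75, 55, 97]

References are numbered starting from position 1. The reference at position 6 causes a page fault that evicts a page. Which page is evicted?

pos 1: 97 -> miss, frames {97}
pos 2: 14 -> miss, frames {97,14}
pos 3: 97 -> hit
pos 4: 14 -> hit
pos 5: 87 -> miss, frames {97,14,87}
pos 6: 55 -> miss, evict 97, frames {14,87,55}
At position 6, page 97 is evicted.

97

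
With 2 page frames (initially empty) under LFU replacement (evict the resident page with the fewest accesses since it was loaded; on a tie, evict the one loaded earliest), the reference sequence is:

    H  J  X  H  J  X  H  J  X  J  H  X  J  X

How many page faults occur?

11

H → miss, frames {H}
J → miss, frames {H,J}
X → miss, evict H, frames {J,X}
H → miss, evict J, frames {X,H}
J → miss, evict X, frames {H,J}
X → miss, evict H, frames {J,X}
H → miss, evict J, frames {X,H}
J → miss, evict X, frames {H,J}
X → miss, evict H, frames {J,X}
J → hit
H → miss, evict X, frames {J,H}
X → miss, evict H, frames {J,X}
J → hit
X → hit
Page faults: 11.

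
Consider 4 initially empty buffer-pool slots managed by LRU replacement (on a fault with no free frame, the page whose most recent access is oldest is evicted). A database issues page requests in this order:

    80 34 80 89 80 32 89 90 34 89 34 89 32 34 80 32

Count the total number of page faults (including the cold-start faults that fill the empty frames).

7

80 → fault, frames {80}
34 → fault, frames {80,34}
80 → hit
89 → fault, frames {34,80,89}
80 → hit
32 → fault, frames {34,89,80,32}
89 → hit
90 → fault, evict 34, frames {80,32,89,90}
34 → fault, evict 80, frames {32,89,90,34}
89 → hit
34 → hit
89 → hit
32 → hit
34 → hit
80 → fault, evict 90, frames {89,32,34,80}
32 → hit
Page faults: 7.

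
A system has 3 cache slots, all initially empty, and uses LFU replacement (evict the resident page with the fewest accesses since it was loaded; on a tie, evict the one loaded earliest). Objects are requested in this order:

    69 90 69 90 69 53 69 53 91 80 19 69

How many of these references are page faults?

69 → miss, frames {69}
90 → miss, frames {69,90}
69 → hit
90 → hit
69 → hit
53 → miss, frames {69,90,53}
69 → hit
53 → hit
91 → miss, evict 90, frames {69,53,91}
80 → miss, evict 91, frames {69,53,80}
19 → miss, evict 80, frames {69,53,19}
69 → hit
Page faults: 6.

6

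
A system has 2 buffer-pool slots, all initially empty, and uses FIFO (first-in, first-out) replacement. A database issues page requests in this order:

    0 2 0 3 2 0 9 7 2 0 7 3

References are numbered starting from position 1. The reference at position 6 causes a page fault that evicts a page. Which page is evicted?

2

pos 1: 0 -> miss, frames {0}
pos 2: 2 -> miss, frames {0,2}
pos 3: 0 -> hit
pos 4: 3 -> miss, evict 0, frames {2,3}
pos 5: 2 -> hit
pos 6: 0 -> miss, evict 2, frames {3,0}
At position 6, page 2 is evicted.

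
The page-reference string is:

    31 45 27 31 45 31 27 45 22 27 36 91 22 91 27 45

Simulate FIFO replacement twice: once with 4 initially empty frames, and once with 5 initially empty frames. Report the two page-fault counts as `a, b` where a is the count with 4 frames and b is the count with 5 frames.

4 frames: F F F . . . . . F . F F . . . F → 7 faults.
5 frames: F F F . . . . . F . F F . . . . → 6 faults.
6 < 7: adding a frame reduced faults, as is typical.

7, 6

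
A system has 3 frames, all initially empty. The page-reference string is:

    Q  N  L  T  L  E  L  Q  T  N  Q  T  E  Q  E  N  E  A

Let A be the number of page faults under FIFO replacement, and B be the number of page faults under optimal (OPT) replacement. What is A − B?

Under FIFO: F F F F . F . F . F . F F F . F . F → 12 faults.
Under OPT: F F F F . F . . F F . . F . . . . F → 9 faults.
A − B = 12 − 9 = 3.

3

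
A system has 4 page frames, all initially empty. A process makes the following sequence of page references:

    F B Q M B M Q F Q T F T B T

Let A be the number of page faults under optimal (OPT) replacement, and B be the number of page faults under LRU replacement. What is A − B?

Under OPT: F F F F . . . . . F . . . . → 5 faults.
Under LRU: F F F F . . . . . F . . F . → 6 faults.
A − B = 5 − 6 = -1.

-1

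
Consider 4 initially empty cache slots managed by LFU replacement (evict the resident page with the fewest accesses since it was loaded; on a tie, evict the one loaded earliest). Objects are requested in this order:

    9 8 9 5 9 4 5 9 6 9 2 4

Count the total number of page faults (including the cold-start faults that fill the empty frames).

7

9 -> miss, frames {9}
8 -> miss, frames {9,8}
9 -> hit
5 -> miss, frames {9,8,5}
9 -> hit
4 -> miss, frames {9,8,5,4}
5 -> hit
9 -> hit
6 -> miss, evict 8, frames {9,5,4,6}
9 -> hit
2 -> miss, evict 4, frames {9,5,6,2}
4 -> miss, evict 6, frames {9,5,2,4}
Page faults: 7.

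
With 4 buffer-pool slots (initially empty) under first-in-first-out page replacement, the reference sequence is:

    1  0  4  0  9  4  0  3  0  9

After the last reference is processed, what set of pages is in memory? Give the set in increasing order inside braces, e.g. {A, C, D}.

{0, 3, 4, 9}

1 -> fault, frames {1}
0 -> fault, frames {1,0}
4 -> fault, frames {1,0,4}
0 -> hit
9 -> fault, frames {1,0,4,9}
4 -> hit
0 -> hit
3 -> fault, evict 1, frames {0,4,9,3}
0 -> hit
9 -> hit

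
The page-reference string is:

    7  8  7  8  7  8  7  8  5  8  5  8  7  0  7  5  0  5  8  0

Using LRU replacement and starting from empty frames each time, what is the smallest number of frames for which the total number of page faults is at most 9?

2

f=1: 20 faults
f=2: 9 faults
f=3: 6 faults
f=4: 4 faults
Smallest f with faults ≤ 9 is 2.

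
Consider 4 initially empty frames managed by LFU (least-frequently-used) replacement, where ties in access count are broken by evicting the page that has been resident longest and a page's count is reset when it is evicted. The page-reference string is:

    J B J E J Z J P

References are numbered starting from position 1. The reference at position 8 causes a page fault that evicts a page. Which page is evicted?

pos 1: J → fault, frames [J]
pos 2: B → fault, frames [J, B]
pos 3: J → hit
pos 4: E → fault, frames [J, B, E]
pos 5: J → hit
pos 6: Z → fault, frames [J, B, E, Z]
pos 7: J → hit
pos 8: P → fault, evict B, frames [J, E, Z, P]
At position 8, page B is evicted.

B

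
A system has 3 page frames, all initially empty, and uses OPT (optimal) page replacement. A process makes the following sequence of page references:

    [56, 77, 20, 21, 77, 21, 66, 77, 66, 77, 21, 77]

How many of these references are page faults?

5

56 → fault, frames (56)
77 → fault, frames (56 77)
20 → fault, frames (56 77 20)
21 → fault, evict 20, frames (56 77 21)
77 → hit
21 → hit
66 → fault, evict 56, frames (77 21 66)
77 → hit
66 → hit
77 → hit
21 → hit
77 → hit
Page faults: 5.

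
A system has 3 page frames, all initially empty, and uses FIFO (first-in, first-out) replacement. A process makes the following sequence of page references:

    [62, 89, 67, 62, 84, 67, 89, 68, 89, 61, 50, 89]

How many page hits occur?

4

62 → miss, frames (62)
89 → miss, frames (62 89)
67 → miss, frames (62 89 67)
62 → hit
84 → miss, evict 62, frames (89 67 84)
67 → hit
89 → hit
68 → miss, evict 89, frames (67 84 68)
89 → miss, evict 67, frames (84 68 89)
61 → miss, evict 84, frames (68 89 61)
50 → miss, evict 68, frames (89 61 50)
89 → hit
Hits: 4.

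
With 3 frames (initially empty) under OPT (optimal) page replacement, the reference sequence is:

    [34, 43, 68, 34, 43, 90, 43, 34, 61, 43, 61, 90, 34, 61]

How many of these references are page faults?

6

34 -> miss, frames [34]
43 -> miss, frames [34, 43]
68 -> miss, frames [34, 43, 68]
34 -> hit
43 -> hit
90 -> miss, evict 68, frames [34, 43, 90]
43 -> hit
34 -> hit
61 -> miss, evict 34, frames [43, 90, 61]
43 -> hit
61 -> hit
90 -> hit
34 -> miss, evict 90, frames [43, 61, 34]
61 -> hit
Page faults: 6.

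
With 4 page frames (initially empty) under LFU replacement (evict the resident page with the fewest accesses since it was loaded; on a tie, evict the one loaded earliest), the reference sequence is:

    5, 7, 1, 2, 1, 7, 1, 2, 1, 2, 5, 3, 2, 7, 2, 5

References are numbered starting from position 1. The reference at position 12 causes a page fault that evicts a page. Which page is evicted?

pos 1: 5 → fault, frames {5}
pos 2: 7 → fault, frames {5,7}
pos 3: 1 → fault, frames {5,7,1}
pos 4: 2 → fault, frames {5,7,1,2}
pos 5: 1 → hit
pos 6: 7 → hit
pos 7: 1 → hit
pos 8: 2 → hit
pos 9: 1 → hit
pos 10: 2 → hit
pos 11: 5 → hit
pos 12: 3 → fault, evict 5, frames {7,1,2,3}
At position 12, page 5 is evicted.

5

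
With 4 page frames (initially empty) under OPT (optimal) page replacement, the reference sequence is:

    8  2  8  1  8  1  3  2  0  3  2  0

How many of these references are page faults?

5

8 -> miss, frames (8)
2 -> miss, frames (8 2)
8 -> hit
1 -> miss, frames (8 2 1)
8 -> hit
1 -> hit
3 -> miss, frames (8 2 1 3)
2 -> hit
0 -> miss, evict 1, frames (8 2 3 0)
3 -> hit
2 -> hit
0 -> hit
Page faults: 5.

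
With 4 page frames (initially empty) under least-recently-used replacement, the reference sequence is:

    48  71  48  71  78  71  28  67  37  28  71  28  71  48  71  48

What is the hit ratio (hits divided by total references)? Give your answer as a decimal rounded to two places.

48 → fault, frames [48]
71 → fault, frames [48, 71]
48 → hit
71 → hit
78 → fault, frames [48, 71, 78]
71 → hit
28 → fault, frames [48, 78, 71, 28]
67 → fault, evict 48, frames [78, 71, 28, 67]
37 → fault, evict 78, frames [71, 28, 67, 37]
28 → hit
71 → hit
28 → hit
71 → hit
48 → fault, evict 67, frames [37, 28, 71, 48]
71 → hit
48 → hit
Hits: 9 of 16 references → 9/16 = 0.5625.

0.56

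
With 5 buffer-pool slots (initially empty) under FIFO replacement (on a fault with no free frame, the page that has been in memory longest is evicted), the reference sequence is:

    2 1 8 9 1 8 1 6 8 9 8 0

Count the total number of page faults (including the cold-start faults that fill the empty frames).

6

2 -> miss, frames (2)
1 -> miss, frames (2 1)
8 -> miss, frames (2 1 8)
9 -> miss, frames (2 1 8 9)
1 -> hit
8 -> hit
1 -> hit
6 -> miss, frames (2 1 8 9 6)
8 -> hit
9 -> hit
8 -> hit
0 -> miss, evict 2, frames (1 8 9 6 0)
Page faults: 6.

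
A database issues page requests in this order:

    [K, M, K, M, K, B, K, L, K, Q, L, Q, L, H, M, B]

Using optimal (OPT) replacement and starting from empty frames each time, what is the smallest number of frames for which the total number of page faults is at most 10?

2

f=1: 16 faults
f=2: 8 faults
f=3: 7 faults
f=4: 6 faults
f=5: 6 faults
f=6: 6 faults
Smallest f with faults ≤ 10 is 2.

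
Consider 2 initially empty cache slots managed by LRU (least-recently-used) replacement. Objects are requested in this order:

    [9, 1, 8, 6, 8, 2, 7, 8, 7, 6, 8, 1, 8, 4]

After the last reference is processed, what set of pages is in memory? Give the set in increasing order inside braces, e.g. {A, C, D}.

9 → miss, frames [9]
1 → miss, frames [9, 1]
8 → miss, evict 9, frames [1, 8]
6 → miss, evict 1, frames [8, 6]
8 → hit
2 → miss, evict 6, frames [8, 2]
7 → miss, evict 8, frames [2, 7]
8 → miss, evict 2, frames [7, 8]
7 → hit
6 → miss, evict 8, frames [7, 6]
8 → miss, evict 7, frames [6, 8]
1 → miss, evict 6, frames [8, 1]
8 → hit
4 → miss, evict 1, frames [8, 4]

{4, 8}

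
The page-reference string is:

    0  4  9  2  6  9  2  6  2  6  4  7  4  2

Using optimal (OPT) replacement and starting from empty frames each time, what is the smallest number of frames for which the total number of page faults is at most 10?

f=1: 14 faults
f=2: 9 faults
f=3: 7 faults
f=4: 6 faults
f=5: 6 faults
f=6: 6 faults
Smallest f with faults ≤ 10 is 2.

2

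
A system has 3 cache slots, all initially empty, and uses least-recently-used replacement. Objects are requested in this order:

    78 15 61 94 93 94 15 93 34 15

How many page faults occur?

78 → fault, frames (78)
15 → fault, frames (78 15)
61 → fault, frames (78 15 61)
94 → fault, evict 78, frames (15 61 94)
93 → fault, evict 15, frames (61 94 93)
94 → hit
15 → fault, evict 61, frames (93 94 15)
93 → hit
34 → fault, evict 94, frames (15 93 34)
15 → hit
Page faults: 7.

7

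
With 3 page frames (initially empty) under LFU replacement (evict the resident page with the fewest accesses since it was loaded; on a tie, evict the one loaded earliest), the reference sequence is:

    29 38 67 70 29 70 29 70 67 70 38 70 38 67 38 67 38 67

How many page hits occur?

29 -> miss, frames [29]
38 -> miss, frames [29, 38]
67 -> miss, frames [29, 38, 67]
70 -> miss, evict 29, frames [38, 67, 70]
29 -> miss, evict 38, frames [67, 70, 29]
70 -> hit
29 -> hit
70 -> hit
67 -> hit
70 -> hit
38 -> miss, evict 67, frames [70, 29, 38]
70 -> hit
38 -> hit
67 -> miss, evict 29, frames [70, 38, 67]
38 -> hit
67 -> hit
38 -> hit
67 -> hit
Hits: 11.

11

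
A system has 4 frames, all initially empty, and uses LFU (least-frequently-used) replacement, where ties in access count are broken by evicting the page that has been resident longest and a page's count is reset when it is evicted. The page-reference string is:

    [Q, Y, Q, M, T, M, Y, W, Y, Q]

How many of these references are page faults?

Q -> miss, frames (Q)
Y -> miss, frames (Q Y)
Q -> hit
M -> miss, frames (Q Y M)
T -> miss, frames (Q Y M T)
M -> hit
Y -> hit
W -> miss, evict T, frames (Q Y M W)
Y -> hit
Q -> hit
Page faults: 5.

5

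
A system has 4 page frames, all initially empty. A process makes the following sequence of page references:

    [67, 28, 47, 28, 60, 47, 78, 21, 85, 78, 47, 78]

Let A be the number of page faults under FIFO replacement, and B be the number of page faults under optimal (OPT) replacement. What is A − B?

1

Under FIFO: F F F . F . F F F . F . → 8 faults.
Under OPT: F F F . F . F F F . . . → 7 faults.
A − B = 8 − 7 = 1.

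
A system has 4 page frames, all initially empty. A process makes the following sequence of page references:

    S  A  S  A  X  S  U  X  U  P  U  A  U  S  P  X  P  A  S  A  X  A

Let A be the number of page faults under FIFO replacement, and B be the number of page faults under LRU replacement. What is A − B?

Under FIFO: F F . . F . F . . F . . . F . . . F . . F . → 8 faults.
Under LRU: F F . . F . F . . F . F . F . F . F . . . . → 9 faults.
A − B = 8 − 9 = -1.

-1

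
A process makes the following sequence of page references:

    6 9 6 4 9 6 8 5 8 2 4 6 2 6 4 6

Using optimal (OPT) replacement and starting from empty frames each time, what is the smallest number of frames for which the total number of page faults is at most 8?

f=1: 16 faults
f=2: 10 faults
f=3: 7 faults
f=4: 6 faults
f=5: 6 faults
f=6: 6 faults
Smallest f with faults ≤ 8 is 3.

3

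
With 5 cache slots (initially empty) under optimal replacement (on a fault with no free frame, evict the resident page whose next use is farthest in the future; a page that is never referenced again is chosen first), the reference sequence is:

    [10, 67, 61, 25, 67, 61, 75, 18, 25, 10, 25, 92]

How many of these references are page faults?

7

10: miss, frames (10)
67: miss, frames (10 67)
61: miss, frames (10 67 61)
25: miss, frames (10 67 61 25)
67: hit
61: hit
75: miss, frames (10 67 61 25 75)
18: miss, evict 75, frames (10 67 61 25 18)
25: hit
10: hit
25: hit
92: miss, evict 18, frames (10 67 61 25 92)
Page faults: 7.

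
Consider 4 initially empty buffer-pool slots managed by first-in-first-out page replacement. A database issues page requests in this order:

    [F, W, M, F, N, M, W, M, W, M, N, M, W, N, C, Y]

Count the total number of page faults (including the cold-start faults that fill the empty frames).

F → miss, frames {F}
W → miss, frames {F,W}
M → miss, frames {F,W,M}
F → hit
N → miss, frames {F,W,M,N}
M → hit
W → hit
M → hit
W → hit
M → hit
N → hit
M → hit
W → hit
N → hit
C → miss, evict F, frames {W,M,N,C}
Y → miss, evict W, frames {M,N,C,Y}
Page faults: 6.

6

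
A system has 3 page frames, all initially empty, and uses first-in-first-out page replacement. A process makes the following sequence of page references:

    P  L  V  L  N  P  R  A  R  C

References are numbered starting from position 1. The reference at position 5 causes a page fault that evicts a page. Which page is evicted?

pos 1: P: fault, frames [P]
pos 2: L: fault, frames [P, L]
pos 3: V: fault, frames [P, L, V]
pos 4: L: hit
pos 5: N: fault, evict P, frames [L, V, N]
At position 5, page P is evicted.

P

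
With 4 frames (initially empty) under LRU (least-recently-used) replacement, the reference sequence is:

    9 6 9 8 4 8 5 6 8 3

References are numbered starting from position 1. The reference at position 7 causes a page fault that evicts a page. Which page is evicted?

6

pos 1: 9 → miss, frames [9]
pos 2: 6 → miss, frames [9, 6]
pos 3: 9 → hit
pos 4: 8 → miss, frames [6, 9, 8]
pos 5: 4 → miss, frames [6, 9, 8, 4]
pos 6: 8 → hit
pos 7: 5 → miss, evict 6, frames [9, 4, 8, 5]
At position 7, page 6 is evicted.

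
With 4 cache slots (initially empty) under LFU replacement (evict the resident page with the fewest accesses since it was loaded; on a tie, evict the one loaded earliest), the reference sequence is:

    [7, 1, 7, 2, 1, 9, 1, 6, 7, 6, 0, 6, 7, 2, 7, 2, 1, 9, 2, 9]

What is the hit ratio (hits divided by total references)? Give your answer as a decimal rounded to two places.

0.50

7 -> fault, frames {7}
1 -> fault, frames {7,1}
7 -> hit
2 -> fault, frames {7,1,2}
1 -> hit
9 -> fault, frames {7,1,2,9}
1 -> hit
6 -> fault, evict 2, frames {7,1,9,6}
7 -> hit
6 -> hit
0 -> fault, evict 9, frames {7,1,6,0}
6 -> hit
7 -> hit
2 -> fault, evict 0, frames {7,1,6,2}
7 -> hit
2 -> hit
1 -> hit
9 -> fault, evict 2, frames {7,1,6,9}
2 -> fault, evict 9, frames {7,1,6,2}
9 -> fault, evict 2, frames {7,1,6,9}
Hits: 10 of 20 references → 10/20 = 0.5000.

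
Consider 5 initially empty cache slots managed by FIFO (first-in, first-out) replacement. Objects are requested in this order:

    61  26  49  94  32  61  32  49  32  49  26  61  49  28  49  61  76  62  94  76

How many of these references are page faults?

61: fault, frames (61)
26: fault, frames (61 26)
49: fault, frames (61 26 49)
94: fault, frames (61 26 49 94)
32: fault, frames (61 26 49 94 32)
61: hit
32: hit
49: hit
32: hit
49: hit
26: hit
61: hit
49: hit
28: fault, evict 61, frames (26 49 94 32 28)
49: hit
61: fault, evict 26, frames (49 94 32 28 61)
76: fault, evict 49, frames (94 32 28 61 76)
62: fault, evict 94, frames (32 28 61 76 62)
94: fault, evict 32, frames (28 61 76 62 94)
76: hit
Page faults: 10.

10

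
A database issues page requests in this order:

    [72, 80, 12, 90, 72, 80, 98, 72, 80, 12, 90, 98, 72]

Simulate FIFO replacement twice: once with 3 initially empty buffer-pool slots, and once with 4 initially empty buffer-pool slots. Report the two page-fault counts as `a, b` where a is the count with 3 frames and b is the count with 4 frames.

10, 11

3 frames: F F F F F F F . . F F . F → 10 faults.
4 frames: F F F F . . F F F F F F F → 11 faults.
11 > 10: adding a frame increased faults — Belady's anomaly.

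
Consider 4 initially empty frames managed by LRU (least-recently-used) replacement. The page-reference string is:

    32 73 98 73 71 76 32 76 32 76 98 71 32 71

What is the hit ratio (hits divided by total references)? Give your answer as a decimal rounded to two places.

32 -> fault, frames [32]
73 -> fault, frames [32, 73]
98 -> fault, frames [32, 73, 98]
73 -> hit
71 -> fault, frames [32, 98, 73, 71]
76 -> fault, evict 32, frames [98, 73, 71, 76]
32 -> fault, evict 98, frames [73, 71, 76, 32]
76 -> hit
32 -> hit
76 -> hit
98 -> fault, evict 73, frames [71, 32, 76, 98]
71 -> hit
32 -> hit
71 -> hit
Hits: 7 of 14 references → 7/14 = 0.5000.

0.50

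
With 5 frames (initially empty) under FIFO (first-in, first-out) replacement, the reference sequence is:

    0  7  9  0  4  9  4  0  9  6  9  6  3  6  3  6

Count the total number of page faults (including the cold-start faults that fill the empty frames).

6

0 → miss, frames [0]
7 → miss, frames [0, 7]
9 → miss, frames [0, 7, 9]
0 → hit
4 → miss, frames [0, 7, 9, 4]
9 → hit
4 → hit
0 → hit
9 → hit
6 → miss, frames [0, 7, 9, 4, 6]
9 → hit
6 → hit
3 → miss, evict 0, frames [7, 9, 4, 6, 3]
6 → hit
3 → hit
6 → hit
Page faults: 6.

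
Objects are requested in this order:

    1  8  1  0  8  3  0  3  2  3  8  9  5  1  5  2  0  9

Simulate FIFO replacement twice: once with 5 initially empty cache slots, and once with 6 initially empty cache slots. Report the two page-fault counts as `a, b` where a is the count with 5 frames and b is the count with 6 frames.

5 frames: F F . F . F . . F . . F F F . . F . → 9 faults.
6 frames: F F . F . F . . F . . F F F . . . . → 8 faults.
8 < 9: adding a frame reduced faults, as is typical.

9, 8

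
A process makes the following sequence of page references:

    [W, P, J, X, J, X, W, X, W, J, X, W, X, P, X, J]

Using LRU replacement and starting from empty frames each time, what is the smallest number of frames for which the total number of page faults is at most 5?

4

f=1: 16 faults
f=2: 10 faults
f=3: 7 faults
f=4: 4 faults
Smallest f with faults ≤ 5 is 4.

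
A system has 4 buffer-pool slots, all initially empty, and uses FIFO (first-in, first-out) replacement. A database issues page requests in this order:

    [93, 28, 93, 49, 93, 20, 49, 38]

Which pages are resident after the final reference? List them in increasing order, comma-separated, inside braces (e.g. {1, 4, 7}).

{20, 28, 38, 49}

93 → miss, frames [93]
28 → miss, frames [93, 28]
93 → hit
49 → miss, frames [93, 28, 49]
93 → hit
20 → miss, frames [93, 28, 49, 20]
49 → hit
38 → miss, evict 93, frames [28, 49, 20, 38]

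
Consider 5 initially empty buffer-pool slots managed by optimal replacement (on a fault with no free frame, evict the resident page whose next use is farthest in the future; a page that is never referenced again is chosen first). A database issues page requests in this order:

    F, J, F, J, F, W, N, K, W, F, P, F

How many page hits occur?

F -> miss, frames (F)
J -> miss, frames (F J)
F -> hit
J -> hit
F -> hit
W -> miss, frames (F J W)
N -> miss, frames (F J W N)
K -> miss, frames (F J W N K)
W -> hit
F -> hit
P -> miss, evict K, frames (F J W N P)
F -> hit
Hits: 6.

6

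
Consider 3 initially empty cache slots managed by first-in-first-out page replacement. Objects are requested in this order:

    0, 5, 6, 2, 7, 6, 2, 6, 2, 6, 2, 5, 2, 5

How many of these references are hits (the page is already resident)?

8

0: fault, frames [0]
5: fault, frames [0, 5]
6: fault, frames [0, 5, 6]
2: fault, evict 0, frames [5, 6, 2]
7: fault, evict 5, frames [6, 2, 7]
6: hit
2: hit
6: hit
2: hit
6: hit
2: hit
5: fault, evict 6, frames [2, 7, 5]
2: hit
5: hit
Hits: 8.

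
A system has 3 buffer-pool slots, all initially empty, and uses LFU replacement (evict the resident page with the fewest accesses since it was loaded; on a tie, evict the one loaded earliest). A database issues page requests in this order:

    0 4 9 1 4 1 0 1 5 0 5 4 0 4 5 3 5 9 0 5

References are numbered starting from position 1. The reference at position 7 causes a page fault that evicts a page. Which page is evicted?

9

pos 1: 0: fault, frames (0)
pos 2: 4: fault, frames (0 4)
pos 3: 9: fault, frames (0 4 9)
pos 4: 1: fault, evict 0, frames (4 9 1)
pos 5: 4: hit
pos 6: 1: hit
pos 7: 0: fault, evict 9, frames (4 1 0)
At position 7, page 9 is evicted.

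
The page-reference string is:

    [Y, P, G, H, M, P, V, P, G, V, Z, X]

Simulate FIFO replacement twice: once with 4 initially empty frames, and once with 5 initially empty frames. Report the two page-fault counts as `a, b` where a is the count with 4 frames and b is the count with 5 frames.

10, 8

4 frames: F F F F F . F F F . F F → 10 faults.
5 frames: F F F F F . F . . . F F → 8 faults.
8 < 10: adding a frame reduced faults, as is typical.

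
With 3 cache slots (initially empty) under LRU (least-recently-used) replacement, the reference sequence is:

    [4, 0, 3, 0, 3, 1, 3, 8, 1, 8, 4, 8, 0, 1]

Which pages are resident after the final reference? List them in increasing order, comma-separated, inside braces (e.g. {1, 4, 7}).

{0, 1, 8}

4 -> fault, frames [4]
0 -> fault, frames [4, 0]
3 -> fault, frames [4, 0, 3]
0 -> hit
3 -> hit
1 -> fault, evict 4, frames [0, 3, 1]
3 -> hit
8 -> fault, evict 0, frames [1, 3, 8]
1 -> hit
8 -> hit
4 -> fault, evict 3, frames [1, 8, 4]
8 -> hit
0 -> fault, evict 1, frames [4, 8, 0]
1 -> fault, evict 4, frames [8, 0, 1]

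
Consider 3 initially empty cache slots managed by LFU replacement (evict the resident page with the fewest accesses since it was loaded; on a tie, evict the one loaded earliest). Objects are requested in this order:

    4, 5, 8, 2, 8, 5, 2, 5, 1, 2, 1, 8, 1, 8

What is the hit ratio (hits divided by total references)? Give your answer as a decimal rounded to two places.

0.43

4 → fault, frames {4}
5 → fault, frames {4,5}
8 → fault, frames {4,5,8}
2 → fault, evict 4, frames {5,8,2}
8 → hit
5 → hit
2 → hit
5 → hit
1 → fault, evict 8, frames {5,2,1}
2 → hit
1 → hit
8 → fault, evict 1, frames {5,2,8}
1 → fault, evict 8, frames {5,2,1}
8 → fault, evict 1, frames {5,2,8}
Hits: 6 of 14 references → 6/14 = 0.4286.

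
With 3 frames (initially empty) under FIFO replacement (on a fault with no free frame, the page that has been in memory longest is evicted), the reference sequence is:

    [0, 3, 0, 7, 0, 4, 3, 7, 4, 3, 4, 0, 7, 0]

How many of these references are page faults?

5

0 → miss, frames [0]
3 → miss, frames [0, 3]
0 → hit
7 → miss, frames [0, 3, 7]
0 → hit
4 → miss, evict 0, frames [3, 7, 4]
3 → hit
7 → hit
4 → hit
3 → hit
4 → hit
0 → miss, evict 3, frames [7, 4, 0]
7 → hit
0 → hit
Page faults: 5.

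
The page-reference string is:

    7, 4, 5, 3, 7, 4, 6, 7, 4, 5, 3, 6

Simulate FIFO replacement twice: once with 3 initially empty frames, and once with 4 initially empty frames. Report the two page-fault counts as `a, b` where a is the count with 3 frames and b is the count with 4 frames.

9, 10

3 frames: F F F F F F F . . F F . → 9 faults.
4 frames: F F F F . . F F F F F F → 10 faults.
10 > 9: adding a frame increased faults — Belady's anomaly.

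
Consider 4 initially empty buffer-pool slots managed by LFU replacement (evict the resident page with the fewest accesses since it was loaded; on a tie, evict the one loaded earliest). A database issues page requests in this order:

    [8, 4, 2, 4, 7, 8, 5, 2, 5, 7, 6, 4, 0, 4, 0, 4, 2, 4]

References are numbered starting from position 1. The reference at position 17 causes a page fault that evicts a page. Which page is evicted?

pos 1: 8 → fault, frames (8)
pos 2: 4 → fault, frames (8 4)
pos 3: 2 → fault, frames (8 4 2)
pos 4: 4 → hit
pos 5: 7 → fault, frames (8 4 2 7)
pos 6: 8 → hit
pos 7: 5 → fault, evict 2, frames (8 4 7 5)
pos 8: 2 → fault, evict 7, frames (8 4 5 2)
pos 9: 5 → hit
pos 10: 7 → fault, evict 2, frames (8 4 5 7)
pos 11: 6 → fault, evict 7, frames (8 4 5 6)
pos 12: 4 → hit
pos 13: 0 → fault, evict 6, frames (8 4 5 0)
pos 14: 4 → hit
pos 15: 0 → hit
pos 16: 4 → hit
pos 17: 2 → fault, evict 8, frames (4 5 0 2)
At position 17, page 8 is evicted.

8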